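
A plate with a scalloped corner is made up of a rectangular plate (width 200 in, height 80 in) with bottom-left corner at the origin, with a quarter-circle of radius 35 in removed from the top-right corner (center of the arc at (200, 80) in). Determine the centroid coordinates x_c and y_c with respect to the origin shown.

x_c = 94.55 in, y_c = 38.39 in

plate: A = 200 × 80 = 16000.00, centroid at (100.00, 40.00).
removed quarter-circle: A = −¼π·35² = -962.11, centroid at (185.15, 65.15).
ΣA = 15037.89 in², ΣAx_c = 1421869.12 in³, ΣAy_c = 577322.65 in³.
x_c = 1421869.12/15037.89 = 94.55 in; y_c = 577322.65/15037.89 = 38.39 in.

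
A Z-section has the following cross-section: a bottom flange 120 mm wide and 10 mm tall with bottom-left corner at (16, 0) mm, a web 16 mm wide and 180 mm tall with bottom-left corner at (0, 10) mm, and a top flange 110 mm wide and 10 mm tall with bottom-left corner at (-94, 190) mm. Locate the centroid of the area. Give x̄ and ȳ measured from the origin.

x̄ = 13.77 mm, ȳ = 98.17 mm

bottom flange: A = 120 × 10 = 1200.00, centroid at (76.00, 5.00).
web: A = 16 × 180 = 2880.00, centroid at (8.00, 100.00).
top flange: A = 110 × 10 = 1100.00, centroid at (-39.00, 195.00).
ΣA = 5180.00 mm²
ΣAx̄ = (1200.00)(76.00) + (2880.00)(8.00) + (1100.00)(-39.00) = 71340.00 mm³
ΣAȳ = (1200.00)(5.00) + (2880.00)(100.00) + (1100.00)(195.00) = 508500.00 mm³
x̄ = 71340.00 / 5180.00 = 13.77 mm
ȳ = 508500.00 / 5180.00 = 98.17 mm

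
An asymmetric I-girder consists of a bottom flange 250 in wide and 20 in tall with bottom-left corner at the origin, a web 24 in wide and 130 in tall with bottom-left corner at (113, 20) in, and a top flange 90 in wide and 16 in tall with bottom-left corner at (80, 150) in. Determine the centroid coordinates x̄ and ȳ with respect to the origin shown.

Part | A | x̄ᵢ | ȳᵢ | A·x̄ᵢ | A·ȳᵢ
bottom flange | 5000.00 | 125.00 | 10.00 | 625000.00 | 50000.00
web | 3120.00 | 125.00 | 85.00 | 390000.00 | 265200.00
top flange | 1440.00 | 125.00 | 158.00 | 180000.00 | 227520.00
Σ | 9560.00 |  |  | 1195000.00 | 542720.00
x̄ = 1195000.00 / 9560.00 = 125.00 in
ȳ = 542720.00 / 9560.00 = 56.77 in

x̄ = 125.00 in, ȳ = 56.77 in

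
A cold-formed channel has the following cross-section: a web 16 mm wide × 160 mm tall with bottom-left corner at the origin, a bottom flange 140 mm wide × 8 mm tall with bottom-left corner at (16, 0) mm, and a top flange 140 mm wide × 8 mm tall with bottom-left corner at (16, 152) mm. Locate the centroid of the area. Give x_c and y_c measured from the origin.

x_c = 44.40 mm, y_c = 80.00 mm

web: A = 16 × 160 = 2560.00, centroid at (8.00, 80.00).
bottom flange: A = 140 × 8 = 1120.00, centroid at (86.00, 4.00).
top flange: A = 140 × 8 = 1120.00, centroid at (86.00, 156.00).
ΣA = 4800.00 mm²
ΣAx_c = (2560.00)(8.00) + (1120.00)(86.00) + (1120.00)(86.00) = 213120.00 mm³
ΣAy_c = (2560.00)(80.00) + (1120.00)(4.00) + (1120.00)(156.00) = 384000.00 mm³
x_c = 213120.00 / 4800.00 = 44.40 mm
y_c = 384000.00 / 4800.00 = 80.00 mm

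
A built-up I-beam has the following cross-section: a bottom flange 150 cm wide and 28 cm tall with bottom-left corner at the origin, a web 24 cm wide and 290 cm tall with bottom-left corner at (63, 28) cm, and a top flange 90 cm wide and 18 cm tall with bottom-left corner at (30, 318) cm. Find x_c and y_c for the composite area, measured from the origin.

bottom flange: A = 150 × 28 = 4200.00, centroid at (75.00, 14.00).
web: A = 24 × 290 = 6960.00, centroid at (75.00, 173.00).
top flange: A = 90 × 18 = 1620.00, centroid at (75.00, 327.00).
ΣA = 12780.00 cm²
ΣAx_c = (4200.00)(75.00) + (6960.00)(75.00) + (1620.00)(75.00) = 958500.00 cm³
ΣAy_c = (4200.00)(14.00) + (6960.00)(173.00) + (1620.00)(327.00) = 1792620.00 cm³
x_c = 958500.00 / 12780.00 = 75.00 cm
y_c = 1792620.00 / 12780.00 = 140.27 cm

x_c = 75.00 cm, y_c = 140.27 cm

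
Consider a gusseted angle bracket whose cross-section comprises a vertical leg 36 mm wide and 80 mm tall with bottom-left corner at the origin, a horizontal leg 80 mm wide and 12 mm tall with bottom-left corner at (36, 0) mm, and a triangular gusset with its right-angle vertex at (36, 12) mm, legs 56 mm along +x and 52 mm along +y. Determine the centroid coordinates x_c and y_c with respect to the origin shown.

x_c = 38.59 mm, y_c = 30.90 mm

vertical leg: A = 36 × 80 = 2880.00, centroid at (18.00, 40.00).
horizontal leg: A = 80 × 12 = 960.00, centroid at (76.00, 6.00).
gusset: A = ½·56·52 = 1456.00, centroid at (54.67, 29.33).
ΣA = 5296.00 mm²
ΣAx_c = (2880.00)(18.00) + (960.00)(76.00) + (1456.00)(54.67) = 204394.67 mm³
ΣAy_c = (2880.00)(40.00) + (960.00)(6.00) + (1456.00)(29.33) = 163669.33 mm³
x_c = 204394.67 / 5296.00 = 38.59 mm
y_c = 163669.33 / 5296.00 = 30.90 mm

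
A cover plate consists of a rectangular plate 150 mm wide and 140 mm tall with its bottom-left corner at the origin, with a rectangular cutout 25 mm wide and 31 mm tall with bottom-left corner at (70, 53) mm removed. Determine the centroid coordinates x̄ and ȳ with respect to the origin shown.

plate: A = 150 × 140 = 21000.00, centroid at (75.00, 70.00).
hole: A = −(25 × 31) = -775.00, centroid at (82.50, 68.50).
ΣA = 20225.00 mm²
ΣAx̄ = (21000.00)(75.00) + (-775.00)(82.50) = 1511062.50 mm³
ΣAȳ = (21000.00)(70.00) + (-775.00)(68.50) = 1416912.50 mm³
x̄ = 1511062.50 / 20225.00 = 74.71 mm
ȳ = 1416912.50 / 20225.00 = 70.06 mm

x̄ = 74.71 mm, ȳ = 70.06 mm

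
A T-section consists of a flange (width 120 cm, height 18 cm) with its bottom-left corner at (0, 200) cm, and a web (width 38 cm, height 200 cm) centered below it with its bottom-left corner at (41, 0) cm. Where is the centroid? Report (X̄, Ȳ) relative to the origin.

web: A = 38 × 200 = 7600.00, centroid at (60.00, 100.00).
flange: A = 120 × 18 = 2160.00, centroid at (60.00, 209.00).
ΣA = 9760.00 cm²
ΣAX̄ = (7600.00)(60.00) + (2160.00)(60.00) = 585600.00 cm³
ΣAȲ = (7600.00)(100.00) + (2160.00)(209.00) = 1211440.00 cm³
X̄ = 585600.00 / 9760.00 = 60.00 cm
Ȳ = 1211440.00 / 9760.00 = 124.12 cm

X̄ = 60.00 cm, Ȳ = 124.12 cm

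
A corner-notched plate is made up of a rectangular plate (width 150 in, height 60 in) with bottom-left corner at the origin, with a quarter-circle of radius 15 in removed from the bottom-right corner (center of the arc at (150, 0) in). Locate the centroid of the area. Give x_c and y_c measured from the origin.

plate: A = 150 × 60 = 9000.00, centroid at (75.00, 30.00).
removed quarter-circle: A = −¼π·15² = -176.71, centroid at (143.63, 6.37).
ΣA = 8823.29 in²
ΣAx_c = (9000.00)(75.00) + (-176.71)(143.63) = 649617.81 in³
ΣAy_c = (9000.00)(30.00) + (-176.71)(6.37) = 268875.00 in³
x_c = 649617.81 / 8823.29 = 73.63 in
y_c = 268875.00 / 8823.29 = 30.47 in

x_c = 73.63 in, y_c = 30.47 in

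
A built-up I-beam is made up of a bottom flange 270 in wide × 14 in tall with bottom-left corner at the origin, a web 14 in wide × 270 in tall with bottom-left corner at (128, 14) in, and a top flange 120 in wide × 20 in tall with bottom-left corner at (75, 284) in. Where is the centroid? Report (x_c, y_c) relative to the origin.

x_c = 135.00 in, y_c = 130.05 in

Part | A | x̄ᵢ | ȳᵢ | A·x̄ᵢ | A·ȳᵢ
bottom flange | 3780.00 | 135.00 | 7.00 | 510300.00 | 26460.00
web | 3780.00 | 135.00 | 149.00 | 510300.00 | 563220.00
top flange | 2400.00 | 135.00 | 294.00 | 324000.00 | 705600.00
Σ | 9960.00 |  |  | 1344600.00 | 1295280.00
x_c = 1344600.00 / 9960.00 = 135.00 in
y_c = 1295280.00 / 9960.00 = 130.05 in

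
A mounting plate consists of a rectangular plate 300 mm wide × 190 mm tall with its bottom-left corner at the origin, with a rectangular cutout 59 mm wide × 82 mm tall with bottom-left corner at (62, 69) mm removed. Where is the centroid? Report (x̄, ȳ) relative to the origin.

x̄ = 155.43 mm, ȳ = 93.61 mm

plate: A = 300 × 190 = 57000.00, centroid at (150.00, 95.00).
hole: A = −(59 × 82) = -4838.00, centroid at (91.50, 110.00).
ΣA = 52162.00 mm²
ΣAx̄ = (57000.00)(150.00) + (-4838.00)(91.50) = 8107323.00 mm³
ΣAȳ = (57000.00)(95.00) + (-4838.00)(110.00) = 4882820.00 mm³
x̄ = 8107323.00 / 52162.00 = 155.43 mm
ȳ = 4882820.00 / 52162.00 = 93.61 mm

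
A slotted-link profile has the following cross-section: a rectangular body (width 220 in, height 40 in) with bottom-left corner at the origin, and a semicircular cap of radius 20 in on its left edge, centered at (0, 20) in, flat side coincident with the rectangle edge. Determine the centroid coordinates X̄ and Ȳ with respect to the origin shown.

Part | A | x̄ᵢ | ȳᵢ | A·x̄ᵢ | A·ȳᵢ
rectangular body | 8800.00 | 110.00 | 20.00 | 968000.00 | 176000.00
semicircular end | 628.32 | -8.49 | 20.00 | -5333.33 | 12566.37
Σ | 9428.32 |  |  | 962666.67 | 188566.37
X̄ = 962666.67 / 9428.32 = 102.10 in
Ȳ = 188566.37 / 9428.32 = 20.00 in

X̄ = 102.10 in, Ȳ = 20.00 in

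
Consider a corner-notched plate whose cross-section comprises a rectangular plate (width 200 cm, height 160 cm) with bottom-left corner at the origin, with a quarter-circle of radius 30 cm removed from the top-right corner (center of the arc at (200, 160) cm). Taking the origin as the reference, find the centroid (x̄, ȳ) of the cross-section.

Part | A | x̄ᵢ | ȳᵢ | A·x̄ᵢ | A·ȳᵢ
plate | 32000.00 | 100.00 | 80.00 | 3200000.00 | 2560000.00
removed quarter-circle | -706.86 | 187.27 | 147.27 | -132371.67 | -104097.34
Σ | 31293.14 |  |  | 3067628.33 | 2455902.66
x̄ = 3067628.33 / 31293.14 = 98.03 cm
ȳ = 2455902.66 / 31293.14 = 78.48 cm

x̄ = 98.03 cm, ȳ = 78.48 cm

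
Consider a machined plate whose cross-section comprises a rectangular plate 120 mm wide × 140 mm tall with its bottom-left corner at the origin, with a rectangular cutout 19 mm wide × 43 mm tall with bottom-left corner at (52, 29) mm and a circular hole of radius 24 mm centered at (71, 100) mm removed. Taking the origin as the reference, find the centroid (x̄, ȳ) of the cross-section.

x̄ = 58.51 mm, ȳ = 67.29 mm

Part | A | x̄ᵢ | ȳᵢ | A·x̄ᵢ | A·ȳᵢ
plate | 16800.00 | 60.00 | 70.00 | 1008000.00 | 1176000.00
hole 1 | -817.00 | 61.50 | 50.50 | -50245.50 | -41258.50
hole 2 | -1809.56 | 71.00 | 100.00 | -128478.57 | -180955.74
Σ | 14173.44 |  |  | 829275.93 | 953785.76
x̄ = 829275.93 / 14173.44 = 58.51 mm
ȳ = 953785.76 / 14173.44 = 67.29 mm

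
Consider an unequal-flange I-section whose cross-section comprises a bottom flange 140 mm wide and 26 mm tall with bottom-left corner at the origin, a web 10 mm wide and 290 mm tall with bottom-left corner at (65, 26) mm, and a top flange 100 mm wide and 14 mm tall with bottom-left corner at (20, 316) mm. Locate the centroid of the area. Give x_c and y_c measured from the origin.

bottom flange: A = 140 × 26 = 3640.00, centroid at (70.00, 13.00).
web: A = 10 × 290 = 2900.00, centroid at (70.00, 171.00).
top flange: A = 100 × 14 = 1400.00, centroid at (70.00, 323.00).
ΣA = 7940.00 mm², ΣAx_c = 555800.00 mm³, ΣAy_c = 995420.00 mm³.
x_c = 555800.00/7940.00 = 70.00 mm; y_c = 995420.00/7940.00 = 125.37 mm.

x_c = 70.00 mm, y_c = 125.37 mm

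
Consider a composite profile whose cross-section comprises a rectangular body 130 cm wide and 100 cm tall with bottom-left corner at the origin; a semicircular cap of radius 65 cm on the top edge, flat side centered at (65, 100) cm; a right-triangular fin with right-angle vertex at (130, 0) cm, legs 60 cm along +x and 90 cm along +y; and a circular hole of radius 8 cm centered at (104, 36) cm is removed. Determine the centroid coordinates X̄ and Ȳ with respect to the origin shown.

rectangular body: A = 130 × 100 = 13000.00, centroid at (65.00, 50.00).
semicircular top: A = ½π·65² = 6636.61, centroid at (65.00, 127.59).
triangular fin: A = ½·60·90 = 2700.00, centroid at (150.00, 30.00).
hole: A = −π·8² = -201.06, centroid at (104.00, 36.00).
ΣA = 22135.55 cm², ΣAX̄ = 1660469.50 cm³, ΣAȲ = 1570506.55 cm³.
X̄ = 1660469.50/22135.55 = 75.01 cm; Ȳ = 1570506.55/22135.55 = 70.95 cm.

X̄ = 75.01 cm, Ȳ = 70.95 cm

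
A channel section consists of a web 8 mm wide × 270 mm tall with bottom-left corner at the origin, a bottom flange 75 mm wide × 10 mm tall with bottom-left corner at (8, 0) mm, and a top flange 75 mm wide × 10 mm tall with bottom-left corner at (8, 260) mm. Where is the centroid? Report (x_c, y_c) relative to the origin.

x_c = 21.01 mm, y_c = 135.00 mm

web: A = 8 × 270 = 2160.00, centroid at (4.00, 135.00).
bottom flange: A = 75 × 10 = 750.00, centroid at (45.50, 5.00).
top flange: A = 75 × 10 = 750.00, centroid at (45.50, 265.00).
ΣA = 3660.00 mm², ΣAx_c = 76890.00 mm³, ΣAy_c = 494100.00 mm³.
x_c = 76890.00/3660.00 = 21.01 mm; y_c = 494100.00/3660.00 = 135.00 mm.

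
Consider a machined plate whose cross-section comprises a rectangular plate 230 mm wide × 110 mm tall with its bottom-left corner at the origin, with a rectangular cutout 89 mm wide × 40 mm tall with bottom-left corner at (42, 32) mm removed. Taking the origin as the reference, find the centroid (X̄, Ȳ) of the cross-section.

Part | A | x̄ᵢ | ȳᵢ | A·x̄ᵢ | A·ȳᵢ
plate | 25300.00 | 115.00 | 55.00 | 2909500.00 | 1391500.00
hole | -3560.00 | 86.50 | 52.00 | -307940.00 | -185120.00
Σ | 21740.00 |  |  | 2601560.00 | 1206380.00
X̄ = 2601560.00 / 21740.00 = 119.67 mm
Ȳ = 1206380.00 / 21740.00 = 55.49 mm

X̄ = 119.67 mm, Ȳ = 55.49 mm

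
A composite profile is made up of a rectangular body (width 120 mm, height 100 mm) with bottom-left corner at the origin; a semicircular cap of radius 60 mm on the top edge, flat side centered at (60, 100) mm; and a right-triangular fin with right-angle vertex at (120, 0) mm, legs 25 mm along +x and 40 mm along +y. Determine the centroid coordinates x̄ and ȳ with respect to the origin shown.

x̄ = 61.88 mm, ȳ = 72.50 mm

rectangular body: A = 120 × 100 = 12000.00, centroid at (60.00, 50.00).
semicircular top: A = ½π·60² = 5654.87, centroid at (60.00, 125.46).
triangular fin: A = ½·25·40 = 500.00, centroid at (128.33, 13.33).
ΣA = 18154.87 mm², ΣAx̄ = 1123458.67 mm³, ΣAȳ = 1316153.34 mm³.
x̄ = 1123458.67/18154.87 = 61.88 mm; ȳ = 1316153.34/18154.87 = 72.50 mm.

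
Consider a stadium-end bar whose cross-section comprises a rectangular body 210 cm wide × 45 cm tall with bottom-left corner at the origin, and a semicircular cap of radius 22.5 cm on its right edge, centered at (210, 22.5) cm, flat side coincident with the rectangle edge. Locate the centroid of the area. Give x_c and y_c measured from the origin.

rectangular body: A = 210 × 45 = 9450.00, centroid at (105.00, 22.50).
semicircular end: A = ½π·22.5² = 795.22, centroid at (219.55, 22.50).
ΣA = 10245.22 cm²
ΣAx_c = (9450.00)(105.00) + (795.22)(219.55) = 1166839.03 cm³
ΣAy_c = (9450.00)(22.50) + (795.22)(22.50) = 230517.35 cm³
x_c = 1166839.03 / 10245.22 = 113.89 cm
y_c = 230517.35 / 10245.22 = 22.50 cm

x_c = 113.89 cm, y_c = 22.50 cm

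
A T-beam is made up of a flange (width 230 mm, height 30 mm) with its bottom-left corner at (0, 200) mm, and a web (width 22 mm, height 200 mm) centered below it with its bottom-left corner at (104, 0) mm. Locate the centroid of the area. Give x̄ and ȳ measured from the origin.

x̄ = 115.00 mm, ȳ = 170.22 mm

web: A = 22 × 200 = 4400.00, centroid at (115.00, 100.00).
flange: A = 230 × 30 = 6900.00, centroid at (115.00, 215.00).
ΣA = 11300.00 mm², ΣAx̄ = 1299500.00 mm³, ΣAȳ = 1923500.00 mm³.
x̄ = 1299500.00/11300.00 = 115.00 mm; ȳ = 1923500.00/11300.00 = 170.22 mm.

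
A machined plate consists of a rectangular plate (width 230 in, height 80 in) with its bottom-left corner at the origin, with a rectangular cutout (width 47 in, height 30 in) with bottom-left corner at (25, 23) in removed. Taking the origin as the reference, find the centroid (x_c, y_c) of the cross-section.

plate: A = 230 × 80 = 18400.00, centroid at (115.00, 40.00).
hole: A = −(47 × 30) = -1410.00, centroid at (48.50, 38.00).
ΣA = 16990.00 in²
ΣAx_c = (18400.00)(115.00) + (-1410.00)(48.50) = 2047615.00 in³
ΣAy_c = (18400.00)(40.00) + (-1410.00)(38.00) = 682420.00 in³
x_c = 2047615.00 / 16990.00 = 120.52 in
y_c = 682420.00 / 16990.00 = 40.17 in

x_c = 120.52 in, y_c = 40.17 in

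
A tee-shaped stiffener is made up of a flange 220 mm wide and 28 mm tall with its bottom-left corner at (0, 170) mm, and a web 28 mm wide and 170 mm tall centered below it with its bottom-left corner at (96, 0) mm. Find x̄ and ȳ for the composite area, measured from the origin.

web: A = 28 × 170 = 4760.00, centroid at (110.00, 85.00).
flange: A = 220 × 28 = 6160.00, centroid at (110.00, 184.00).
ΣA = 10920.00 mm²
ΣAx̄ = (4760.00)(110.00) + (6160.00)(110.00) = 1201200.00 mm³
ΣAȳ = (4760.00)(85.00) + (6160.00)(184.00) = 1538040.00 mm³
x̄ = 1201200.00 / 10920.00 = 110.00 mm
ȳ = 1538040.00 / 10920.00 = 140.85 mm

x̄ = 110.00 mm, ȳ = 140.85 mm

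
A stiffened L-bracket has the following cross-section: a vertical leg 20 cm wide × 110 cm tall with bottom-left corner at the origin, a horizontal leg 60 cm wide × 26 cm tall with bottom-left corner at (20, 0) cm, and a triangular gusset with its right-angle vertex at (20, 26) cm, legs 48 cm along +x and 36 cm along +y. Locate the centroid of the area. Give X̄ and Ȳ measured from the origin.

vertical leg: A = 20 × 110 = 2200.00, centroid at (10.00, 55.00).
horizontal leg: A = 60 × 26 = 1560.00, centroid at (50.00, 13.00).
gusset: A = ½·48·36 = 864.00, centroid at (36.00, 38.00).
ΣA = 4624.00 cm², ΣAX̄ = 131104.00 cm³, ΣAȲ = 174112.00 cm³.
X̄ = 131104.00/4624.00 = 28.35 cm; Ȳ = 174112.00/4624.00 = 37.65 cm.

X̄ = 28.35 cm, Ȳ = 37.65 cm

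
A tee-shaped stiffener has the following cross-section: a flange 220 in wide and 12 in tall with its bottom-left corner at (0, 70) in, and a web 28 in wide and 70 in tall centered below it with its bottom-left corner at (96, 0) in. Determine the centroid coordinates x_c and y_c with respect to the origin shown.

x_c = 110.00 in, y_c = 58.53 in

web: A = 28 × 70 = 1960.00, centroid at (110.00, 35.00).
flange: A = 220 × 12 = 2640.00, centroid at (110.00, 76.00).
ΣA = 4600.00 in², ΣAx_c = 506000.00 in³, ΣAy_c = 269240.00 in³.
x_c = 506000.00/4600.00 = 110.00 in; y_c = 269240.00/4600.00 = 58.53 in.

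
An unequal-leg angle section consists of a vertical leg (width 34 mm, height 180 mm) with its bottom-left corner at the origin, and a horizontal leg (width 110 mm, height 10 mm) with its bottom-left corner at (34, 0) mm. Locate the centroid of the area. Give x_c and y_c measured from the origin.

x_c = 27.97 mm, y_c = 77.05 mm

Part | A | x̄ᵢ | ȳᵢ | A·x̄ᵢ | A·ȳᵢ
vertical leg | 6120.00 | 17.00 | 90.00 | 104040.00 | 550800.00
horizontal leg | 1100.00 | 89.00 | 5.00 | 97900.00 | 5500.00
Σ | 7220.00 |  |  | 201940.00 | 556300.00
x_c = 201940.00 / 7220.00 = 27.97 mm
y_c = 556300.00 / 7220.00 = 77.05 mm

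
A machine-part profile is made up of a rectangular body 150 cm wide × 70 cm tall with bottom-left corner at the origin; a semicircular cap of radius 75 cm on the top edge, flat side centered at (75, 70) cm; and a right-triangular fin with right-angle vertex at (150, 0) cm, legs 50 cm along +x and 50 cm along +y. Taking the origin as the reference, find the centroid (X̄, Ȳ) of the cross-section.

X̄ = 80.57 cm, Ȳ = 62.57 cm

rectangular body: A = 150 × 70 = 10500.00, centroid at (75.00, 35.00).
semicircular top: A = ½π·75² = 8835.73, centroid at (75.00, 101.83).
triangular fin: A = ½·50·50 = 1250.00, centroid at (166.67, 16.67).
ΣA = 20585.73 cm²
ΣAX̄ = (10500.00)(75.00) + (8835.73)(75.00) + (1250.00)(166.67) = 1658513.03 cm³
ΣAȲ = (10500.00)(35.00) + (8835.73)(101.83) + (1250.00)(16.67) = 1288084.39 cm³
X̄ = 1658513.03 / 20585.73 = 80.57 cm
Ȳ = 1288084.39 / 20585.73 = 62.57 cm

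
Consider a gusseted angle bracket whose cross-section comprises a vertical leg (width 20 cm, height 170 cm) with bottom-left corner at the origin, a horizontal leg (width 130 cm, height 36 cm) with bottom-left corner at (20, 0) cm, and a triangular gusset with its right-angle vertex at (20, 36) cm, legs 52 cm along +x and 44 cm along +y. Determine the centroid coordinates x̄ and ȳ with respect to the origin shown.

vertical leg: A = 20 × 170 = 3400.00, centroid at (10.00, 85.00).
horizontal leg: A = 130 × 36 = 4680.00, centroid at (85.00, 18.00).
gusset: A = ½·52·44 = 1144.00, centroid at (37.33, 50.67).
ΣA = 9224.00 cm², ΣAx̄ = 474509.33 cm³, ΣAȳ = 431202.67 cm³.
x̄ = 474509.33/9224.00 = 51.44 cm; ȳ = 431202.67/9224.00 = 46.75 cm.

x̄ = 51.44 cm, ȳ = 46.75 cm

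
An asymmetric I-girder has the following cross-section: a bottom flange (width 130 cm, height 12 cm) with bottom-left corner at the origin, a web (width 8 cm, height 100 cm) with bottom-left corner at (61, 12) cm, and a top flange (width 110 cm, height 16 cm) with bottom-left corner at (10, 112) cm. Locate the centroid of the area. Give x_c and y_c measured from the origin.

x_c = 65.00 cm, y_c = 65.57 cm

bottom flange: A = 130 × 12 = 1560.00, centroid at (65.00, 6.00).
web: A = 8 × 100 = 800.00, centroid at (65.00, 62.00).
top flange: A = 110 × 16 = 1760.00, centroid at (65.00, 120.00).
ΣA = 4120.00 cm²
ΣAx_c = (1560.00)(65.00) + (800.00)(65.00) + (1760.00)(65.00) = 267800.00 cm³
ΣAy_c = (1560.00)(6.00) + (800.00)(62.00) + (1760.00)(120.00) = 270160.00 cm³
x_c = 267800.00 / 4120.00 = 65.00 cm
y_c = 270160.00 / 4120.00 = 65.57 cm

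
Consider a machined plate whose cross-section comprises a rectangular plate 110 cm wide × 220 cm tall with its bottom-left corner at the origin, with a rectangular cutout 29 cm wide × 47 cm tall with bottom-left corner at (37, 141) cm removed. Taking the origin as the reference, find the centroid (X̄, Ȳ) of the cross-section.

Part | A | x̄ᵢ | ȳᵢ | A·x̄ᵢ | A·ȳᵢ
plate | 24200.00 | 55.00 | 110.00 | 1331000.00 | 2662000.00
hole | -1363.00 | 51.50 | 164.50 | -70194.50 | -224213.50
Σ | 22837.00 |  |  | 1260805.50 | 2437786.50
X̄ = 1260805.50 / 22837.00 = 55.21 cm
Ȳ = 2437786.50 / 22837.00 = 106.75 cm

X̄ = 55.21 cm, Ȳ = 106.75 cm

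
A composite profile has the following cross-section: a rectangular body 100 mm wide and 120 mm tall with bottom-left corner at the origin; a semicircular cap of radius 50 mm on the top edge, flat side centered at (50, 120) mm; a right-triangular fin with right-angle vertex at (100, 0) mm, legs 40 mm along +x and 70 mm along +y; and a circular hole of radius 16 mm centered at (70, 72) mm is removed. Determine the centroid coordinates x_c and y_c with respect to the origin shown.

Part | A | x̄ᵢ | ȳᵢ | A·x̄ᵢ | A·ȳᵢ
rectangular body | 12000.00 | 50.00 | 60.00 | 600000.00 | 720000.00
semicircular top | 3926.99 | 50.00 | 141.22 | 196349.54 | 554572.23
triangular fin | 1400.00 | 113.33 | 23.33 | 158666.67 | 32666.67
hole | -804.25 | 70.00 | 72.00 | -56297.34 | -57905.84
Σ | 16522.74 |  |  | 898718.87 | 1249333.06
x_c = 898718.87 / 16522.74 = 54.39 mm
y_c = 1249333.06 / 16522.74 = 75.61 mm

x_c = 54.39 mm, y_c = 75.61 mm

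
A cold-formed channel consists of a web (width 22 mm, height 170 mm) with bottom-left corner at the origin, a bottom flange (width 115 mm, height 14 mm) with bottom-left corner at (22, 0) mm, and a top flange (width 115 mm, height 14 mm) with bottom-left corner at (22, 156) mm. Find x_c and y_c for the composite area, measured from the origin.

x_c = 42.69 mm, y_c = 85.00 mm

Part | A | x̄ᵢ | ȳᵢ | A·x̄ᵢ | A·ȳᵢ
web | 3740.00 | 11.00 | 85.00 | 41140.00 | 317900.00
bottom flange | 1610.00 | 79.50 | 7.00 | 127995.00 | 11270.00
top flange | 1610.00 | 79.50 | 163.00 | 127995.00 | 262430.00
Σ | 6960.00 |  |  | 297130.00 | 591600.00
x_c = 297130.00 / 6960.00 = 42.69 mm
y_c = 591600.00 / 6960.00 = 85.00 mm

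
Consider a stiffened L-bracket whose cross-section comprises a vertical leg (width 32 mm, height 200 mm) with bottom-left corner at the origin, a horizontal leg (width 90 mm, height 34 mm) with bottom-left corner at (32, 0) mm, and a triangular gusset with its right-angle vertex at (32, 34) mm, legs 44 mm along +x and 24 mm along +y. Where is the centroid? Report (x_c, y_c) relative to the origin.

x_c = 36.31 mm, y_c = 71.51 mm

vertical leg: A = 32 × 200 = 6400.00, centroid at (16.00, 100.00).
horizontal leg: A = 90 × 34 = 3060.00, centroid at (77.00, 17.00).
gusset: A = ½·44·24 = 528.00, centroid at (46.67, 42.00).
ΣA = 9988.00 mm², ΣAx_c = 362660.00 mm³, ΣAy_c = 714196.00 mm³.
x_c = 362660.00/9988.00 = 36.31 mm; y_c = 714196.00/9988.00 = 71.51 mm.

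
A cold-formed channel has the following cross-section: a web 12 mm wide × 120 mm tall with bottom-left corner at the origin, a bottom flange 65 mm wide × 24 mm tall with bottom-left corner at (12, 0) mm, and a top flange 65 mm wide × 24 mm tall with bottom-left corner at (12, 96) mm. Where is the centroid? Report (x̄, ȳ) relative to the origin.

web: A = 12 × 120 = 1440.00, centroid at (6.00, 60.00).
bottom flange: A = 65 × 24 = 1560.00, centroid at (44.50, 12.00).
top flange: A = 65 × 24 = 1560.00, centroid at (44.50, 108.00).
ΣA = 4560.00 mm², ΣAx̄ = 147480.00 mm³, ΣAȳ = 273600.00 mm³.
x̄ = 147480.00/4560.00 = 32.34 mm; ȳ = 273600.00/4560.00 = 60.00 mm.

x̄ = 32.34 mm, ȳ = 60.00 mm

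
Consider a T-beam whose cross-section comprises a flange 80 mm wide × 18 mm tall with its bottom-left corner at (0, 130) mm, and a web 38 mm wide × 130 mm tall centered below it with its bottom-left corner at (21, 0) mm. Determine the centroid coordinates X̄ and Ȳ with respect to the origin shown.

X̄ = 40.00 mm, Ȳ = 81.70 mm

web: A = 38 × 130 = 4940.00, centroid at (40.00, 65.00).
flange: A = 80 × 18 = 1440.00, centroid at (40.00, 139.00).
ΣA = 6380.00 mm², ΣAX̄ = 255200.00 mm³, ΣAȲ = 521260.00 mm³.
X̄ = 255200.00/6380.00 = 40.00 mm; Ȳ = 521260.00/6380.00 = 81.70 mm.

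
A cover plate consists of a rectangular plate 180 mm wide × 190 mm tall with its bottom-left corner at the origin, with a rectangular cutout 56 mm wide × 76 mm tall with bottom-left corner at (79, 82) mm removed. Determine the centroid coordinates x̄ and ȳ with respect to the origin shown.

plate: A = 180 × 190 = 34200.00, centroid at (90.00, 95.00).
hole: A = −(56 × 76) = -4256.00, centroid at (107.00, 120.00).
ΣA = 29944.00 mm², ΣAx̄ = 2622608.00 mm³, ΣAȳ = 2738280.00 mm³.
x̄ = 2622608.00/29944.00 = 87.58 mm; ȳ = 2738280.00/29944.00 = 91.45 mm.

x̄ = 87.58 mm, ȳ = 91.45 mm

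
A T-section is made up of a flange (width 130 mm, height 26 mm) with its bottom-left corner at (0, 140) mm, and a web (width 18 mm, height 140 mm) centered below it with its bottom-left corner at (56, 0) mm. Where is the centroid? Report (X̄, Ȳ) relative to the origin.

X̄ = 65.00 mm, Ȳ = 117.55 mm

web: A = 18 × 140 = 2520.00, centroid at (65.00, 70.00).
flange: A = 130 × 26 = 3380.00, centroid at (65.00, 153.00).
ΣA = 5900.00 mm²
ΣAX̄ = (2520.00)(65.00) + (3380.00)(65.00) = 383500.00 mm³
ΣAȲ = (2520.00)(70.00) + (3380.00)(153.00) = 693540.00 mm³
X̄ = 383500.00 / 5900.00 = 65.00 mm
Ȳ = 693540.00 / 5900.00 = 117.55 mm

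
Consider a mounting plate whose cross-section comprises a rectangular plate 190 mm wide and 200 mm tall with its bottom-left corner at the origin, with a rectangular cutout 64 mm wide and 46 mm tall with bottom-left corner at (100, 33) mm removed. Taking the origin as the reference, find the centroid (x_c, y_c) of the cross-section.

plate: A = 190 × 200 = 38000.00, centroid at (95.00, 100.00).
hole: A = −(64 × 46) = -2944.00, centroid at (132.00, 56.00).
ΣA = 35056.00 mm²
ΣAx_c = (38000.00)(95.00) + (-2944.00)(132.00) = 3221392.00 mm³
ΣAy_c = (38000.00)(100.00) + (-2944.00)(56.00) = 3635136.00 mm³
x_c = 3221392.00 / 35056.00 = 91.89 mm
y_c = 3635136.00 / 35056.00 = 103.70 mm

x_c = 91.89 mm, y_c = 103.70 mm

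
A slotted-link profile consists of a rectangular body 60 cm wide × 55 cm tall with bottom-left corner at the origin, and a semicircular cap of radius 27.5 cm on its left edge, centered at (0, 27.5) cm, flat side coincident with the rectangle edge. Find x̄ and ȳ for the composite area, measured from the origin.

x̄ = 18.97 cm, ȳ = 27.50 cm

Part | A | x̄ᵢ | ȳᵢ | A·x̄ᵢ | A·ȳᵢ
rectangular body | 3300.00 | 30.00 | 27.50 | 99000.00 | 90750.00
semicircular end | 1187.91 | -11.67 | 27.50 | -13864.58 | 32667.65
Σ | 4487.91 |  |  | 85135.42 | 123417.65
x̄ = 85135.42 / 4487.91 = 18.97 cm
ȳ = 123417.65 / 4487.91 = 27.50 cm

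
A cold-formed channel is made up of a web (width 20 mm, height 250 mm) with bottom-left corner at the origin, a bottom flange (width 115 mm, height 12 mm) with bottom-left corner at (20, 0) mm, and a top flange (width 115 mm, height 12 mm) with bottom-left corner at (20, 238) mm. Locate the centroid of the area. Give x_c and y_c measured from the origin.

web: A = 20 × 250 = 5000.00, centroid at (10.00, 125.00).
bottom flange: A = 115 × 12 = 1380.00, centroid at (77.50, 6.00).
top flange: A = 115 × 12 = 1380.00, centroid at (77.50, 244.00).
ΣA = 7760.00 mm², ΣAx_c = 263900.00 mm³, ΣAy_c = 970000.00 mm³.
x_c = 263900.00/7760.00 = 34.01 mm; y_c = 970000.00/7760.00 = 125.00 mm.

x_c = 34.01 mm, y_c = 125.00 mm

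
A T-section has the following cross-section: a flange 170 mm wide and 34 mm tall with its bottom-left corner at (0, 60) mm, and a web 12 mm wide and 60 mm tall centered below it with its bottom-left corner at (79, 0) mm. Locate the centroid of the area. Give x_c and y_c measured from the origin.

x_c = 85.00 mm, y_c = 71.79 mm

web: A = 12 × 60 = 720.00, centroid at (85.00, 30.00).
flange: A = 170 × 34 = 5780.00, centroid at (85.00, 77.00).
ΣA = 6500.00 mm², ΣAx_c = 552500.00 mm³, ΣAy_c = 466660.00 mm³.
x_c = 552500.00/6500.00 = 85.00 mm; y_c = 466660.00/6500.00 = 71.79 mm.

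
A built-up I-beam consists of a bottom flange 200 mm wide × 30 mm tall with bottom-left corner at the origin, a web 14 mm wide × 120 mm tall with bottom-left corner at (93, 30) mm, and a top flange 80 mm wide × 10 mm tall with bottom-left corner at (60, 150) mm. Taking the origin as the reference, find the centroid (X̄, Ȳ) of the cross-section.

bottom flange: A = 200 × 30 = 6000.00, centroid at (100.00, 15.00).
web: A = 14 × 120 = 1680.00, centroid at (100.00, 90.00).
top flange: A = 80 × 10 = 800.00, centroid at (100.00, 155.00).
ΣA = 8480.00 mm², ΣAX̄ = 848000.00 mm³, ΣAȲ = 365200.00 mm³.
X̄ = 848000.00/8480.00 = 100.00 mm; Ȳ = 365200.00/8480.00 = 43.07 mm.

X̄ = 100.00 mm, Ȳ = 43.07 mm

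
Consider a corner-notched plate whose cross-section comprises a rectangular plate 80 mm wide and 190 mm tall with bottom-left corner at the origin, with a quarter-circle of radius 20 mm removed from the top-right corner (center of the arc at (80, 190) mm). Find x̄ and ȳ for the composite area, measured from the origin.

x̄ = 39.33 mm, ȳ = 93.17 mm

Part | A | x̄ᵢ | ȳᵢ | A·x̄ᵢ | A·ȳᵢ
plate | 15200.00 | 40.00 | 95.00 | 608000.00 | 1444000.00
removed quarter-circle | -314.16 | 71.51 | 181.51 | -22466.07 | -57023.59
Σ | 14885.84 |  |  | 585533.93 | 1386976.41
x̄ = 585533.93 / 14885.84 = 39.33 mm
ȳ = 1386976.41 / 14885.84 = 93.17 mm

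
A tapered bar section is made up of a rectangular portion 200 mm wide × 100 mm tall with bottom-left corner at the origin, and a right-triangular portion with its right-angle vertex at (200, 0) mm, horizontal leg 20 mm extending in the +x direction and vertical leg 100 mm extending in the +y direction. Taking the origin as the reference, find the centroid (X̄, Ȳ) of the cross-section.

X̄ = 105.08 mm, Ȳ = 49.21 mm

Part | A | x̄ᵢ | ȳᵢ | A·x̄ᵢ | A·ȳᵢ
rectangular portion | 20000.00 | 100.00 | 50.00 | 2000000.00 | 1000000.00
triangular portion | 1000.00 | 206.67 | 33.33 | 206666.67 | 33333.33
Σ | 21000.00 |  |  | 2206666.67 | 1033333.33
X̄ = 2206666.67 / 21000.00 = 105.08 mm
Ȳ = 1033333.33 / 21000.00 = 49.21 mm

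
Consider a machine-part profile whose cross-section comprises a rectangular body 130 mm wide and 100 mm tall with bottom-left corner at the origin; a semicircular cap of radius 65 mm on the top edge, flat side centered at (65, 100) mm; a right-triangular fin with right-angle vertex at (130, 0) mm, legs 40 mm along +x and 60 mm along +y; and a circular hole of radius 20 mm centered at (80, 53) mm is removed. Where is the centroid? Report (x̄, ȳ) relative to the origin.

rectangular body: A = 130 × 100 = 13000.00, centroid at (65.00, 50.00).
semicircular top: A = ½π·65² = 6636.61, centroid at (65.00, 127.59).
triangular fin: A = ½·40·60 = 1200.00, centroid at (143.33, 20.00).
hole: A = −π·20² = -1256.64, centroid at (80.00, 53.00).
ΣA = 19579.98 mm², ΣAx̄ = 1347848.98 mm³, ΣAȳ = 1454143.02 mm³.
x̄ = 1347848.98/19579.98 = 68.84 mm; ȳ = 1454143.02/19579.98 = 74.27 mm.

x̄ = 68.84 mm, ȳ = 74.27 mm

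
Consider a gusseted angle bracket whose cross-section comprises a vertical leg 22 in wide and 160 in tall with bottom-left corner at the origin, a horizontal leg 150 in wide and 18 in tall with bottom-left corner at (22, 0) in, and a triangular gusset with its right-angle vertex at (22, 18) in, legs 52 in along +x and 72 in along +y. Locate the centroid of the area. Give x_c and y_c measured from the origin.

vertical leg: A = 22 × 160 = 3520.00, centroid at (11.00, 80.00).
horizontal leg: A = 150 × 18 = 2700.00, centroid at (97.00, 9.00).
gusset: A = ½·52·72 = 1872.00, centroid at (39.33, 42.00).
ΣA = 8092.00 in²
ΣAx_c = (3520.00)(11.00) + (2700.00)(97.00) + (1872.00)(39.33) = 374252.00 in³
ΣAy_c = (3520.00)(80.00) + (2700.00)(9.00) + (1872.00)(42.00) = 384524.00 in³
x_c = 374252.00 / 8092.00 = 46.25 in
y_c = 384524.00 / 8092.00 = 47.52 in

x_c = 46.25 in, y_c = 47.52 in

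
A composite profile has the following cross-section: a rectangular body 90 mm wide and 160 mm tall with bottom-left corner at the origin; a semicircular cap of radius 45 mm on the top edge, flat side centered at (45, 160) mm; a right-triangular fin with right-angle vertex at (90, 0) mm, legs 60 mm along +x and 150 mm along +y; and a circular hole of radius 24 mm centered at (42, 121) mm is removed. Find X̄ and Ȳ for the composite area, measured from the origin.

rectangular body: A = 90 × 160 = 14400.00, centroid at (45.00, 80.00).
semicircular top: A = ½π·45² = 3180.86, centroid at (45.00, 179.10).
triangular fin: A = ½·60·150 = 4500.00, centroid at (110.00, 50.00).
hole: A = −π·24² = -1809.56, centroid at (42.00, 121.00).
ΣA = 20271.31 mm²
ΣAX̄ = (14400.00)(45.00) + (3180.86)(45.00) + (4500.00)(110.00) + (-1809.56)(42.00) = 1210137.41 mm³
ΣAȲ = (14400.00)(80.00) + (3180.86)(179.10) + (4500.00)(50.00) + (-1809.56)(121.00) = 1727731.57 mm³
X̄ = 1210137.41 / 20271.31 = 59.70 mm
Ȳ = 1727731.57 / 20271.31 = 85.23 mm

X̄ = 59.70 mm, Ȳ = 85.23 mm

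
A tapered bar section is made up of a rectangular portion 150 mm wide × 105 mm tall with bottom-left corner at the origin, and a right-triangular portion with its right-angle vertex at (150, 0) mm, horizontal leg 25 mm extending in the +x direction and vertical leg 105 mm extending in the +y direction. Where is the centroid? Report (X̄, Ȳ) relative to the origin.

X̄ = 81.41 mm, Ȳ = 51.15 mm

Part | A | x̄ᵢ | ȳᵢ | A·x̄ᵢ | A·ȳᵢ
rectangular portion | 15750.00 | 75.00 | 52.50 | 1181250.00 | 826875.00
triangular portion | 1312.50 | 158.33 | 35.00 | 207812.50 | 45937.50
Σ | 17062.50 |  |  | 1389062.50 | 872812.50
X̄ = 1389062.50 / 17062.50 = 81.41 mm
Ȳ = 872812.50 / 17062.50 = 51.15 mm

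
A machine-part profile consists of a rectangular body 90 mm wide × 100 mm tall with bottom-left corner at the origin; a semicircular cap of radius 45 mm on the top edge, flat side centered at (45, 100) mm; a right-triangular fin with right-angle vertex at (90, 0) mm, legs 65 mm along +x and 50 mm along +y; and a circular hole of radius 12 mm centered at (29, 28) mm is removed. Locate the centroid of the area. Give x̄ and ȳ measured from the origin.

x̄ = 53.65 mm, ȳ = 63.15 mm

rectangular body: A = 90 × 100 = 9000.00, centroid at (45.00, 50.00).
semicircular top: A = ½π·45² = 3180.86, centroid at (45.00, 119.10).
triangular fin: A = ½·65·50 = 1625.00, centroid at (111.67, 16.67).
hole: A = −π·12² = -452.39, centroid at (29.00, 28.00).
ΣA = 13353.47 mm², ΣAx̄ = 716477.86 mm³, ΣAȳ = 843252.69 mm³.
x̄ = 716477.86/13353.47 = 53.65 mm; ȳ = 843252.69/13353.47 = 63.15 mm.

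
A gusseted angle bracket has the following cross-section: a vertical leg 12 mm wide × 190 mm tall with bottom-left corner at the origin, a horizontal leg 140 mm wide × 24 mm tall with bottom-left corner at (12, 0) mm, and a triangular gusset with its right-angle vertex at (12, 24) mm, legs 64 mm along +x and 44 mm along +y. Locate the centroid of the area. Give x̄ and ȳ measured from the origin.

Part | A | x̄ᵢ | ȳᵢ | A·x̄ᵢ | A·ȳᵢ
vertical leg | 2280.00 | 6.00 | 95.00 | 13680.00 | 216600.00
horizontal leg | 3360.00 | 82.00 | 12.00 | 275520.00 | 40320.00
gusset | 1408.00 | 33.33 | 38.67 | 46933.33 | 54442.67
Σ | 7048.00 |  |  | 336133.33 | 311362.67
x̄ = 336133.33 / 7048.00 = 47.69 mm
ȳ = 311362.67 / 7048.00 = 44.18 mm

x̄ = 47.69 mm, ȳ = 44.18 mm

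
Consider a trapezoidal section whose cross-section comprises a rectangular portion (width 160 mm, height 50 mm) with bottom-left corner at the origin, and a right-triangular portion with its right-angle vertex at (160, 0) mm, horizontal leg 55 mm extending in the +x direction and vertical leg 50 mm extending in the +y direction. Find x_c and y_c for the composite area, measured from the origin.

x_c = 94.42 mm, y_c = 23.78 mm

rectangular portion: A = 160 × 50 = 8000.00, centroid at (80.00, 25.00).
triangular portion: A = ½·55·50 = 1375.00, centroid at (178.33, 16.67).
ΣA = 9375.00 mm², ΣAx_c = 885208.33 mm³, ΣAy_c = 222916.67 mm³.
x_c = 885208.33/9375.00 = 94.42 mm; y_c = 222916.67/9375.00 = 23.78 mm.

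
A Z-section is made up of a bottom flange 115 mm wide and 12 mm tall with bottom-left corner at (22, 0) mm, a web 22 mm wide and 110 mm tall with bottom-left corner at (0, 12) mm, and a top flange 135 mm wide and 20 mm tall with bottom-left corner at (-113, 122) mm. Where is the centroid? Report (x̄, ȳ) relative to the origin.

x̄ = 2.07 mm, ȳ = 81.05 mm

bottom flange: A = 115 × 12 = 1380.00, centroid at (79.50, 6.00).
web: A = 22 × 110 = 2420.00, centroid at (11.00, 67.00).
top flange: A = 135 × 20 = 2700.00, centroid at (-45.50, 132.00).
ΣA = 6500.00 mm², ΣAx̄ = 13480.00 mm³, ΣAȳ = 526820.00 mm³.
x̄ = 13480.00/6500.00 = 2.07 mm; ȳ = 526820.00/6500.00 = 81.05 mm.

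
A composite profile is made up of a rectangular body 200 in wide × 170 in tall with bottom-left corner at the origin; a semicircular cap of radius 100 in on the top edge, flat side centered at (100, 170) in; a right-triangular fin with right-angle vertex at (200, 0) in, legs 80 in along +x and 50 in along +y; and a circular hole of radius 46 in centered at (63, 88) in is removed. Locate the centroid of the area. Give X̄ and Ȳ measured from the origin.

rectangular body: A = 200 × 170 = 34000.00, centroid at (100.00, 85.00).
semicircular top: A = ½π·100² = 15707.96, centroid at (100.00, 212.44).
triangular fin: A = ½·80·50 = 2000.00, centroid at (226.67, 16.67).
hole: A = −π·46² = -6647.61, centroid at (63.00, 88.00).
ΣA = 45060.35 in²
ΣAX̄ = (34000.00)(100.00) + (15707.96)(100.00) + (2000.00)(226.67) + (-6647.61)(63.00) = 5005330.23 in³
ΣAȲ = (34000.00)(85.00) + (15707.96)(212.44) + (2000.00)(16.67) + (-6647.61)(88.00) = 5675364.07 in³
X̄ = 5005330.23 / 45060.35 = 111.08 in
Ȳ = 5675364.07 / 45060.35 = 125.95 in

X̄ = 111.08 in, Ȳ = 125.95 in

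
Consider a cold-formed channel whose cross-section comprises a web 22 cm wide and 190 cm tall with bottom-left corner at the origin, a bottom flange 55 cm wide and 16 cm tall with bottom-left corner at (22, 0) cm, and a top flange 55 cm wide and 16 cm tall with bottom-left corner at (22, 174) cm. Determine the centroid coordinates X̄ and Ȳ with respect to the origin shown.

X̄ = 22.41 cm, Ȳ = 95.00 cm

web: A = 22 × 190 = 4180.00, centroid at (11.00, 95.00).
bottom flange: A = 55 × 16 = 880.00, centroid at (49.50, 8.00).
top flange: A = 55 × 16 = 880.00, centroid at (49.50, 182.00).
ΣA = 5940.00 cm², ΣAX̄ = 133100.00 cm³, ΣAȲ = 564300.00 cm³.
X̄ = 133100.00/5940.00 = 22.41 cm; Ȳ = 564300.00/5940.00 = 95.00 cm.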